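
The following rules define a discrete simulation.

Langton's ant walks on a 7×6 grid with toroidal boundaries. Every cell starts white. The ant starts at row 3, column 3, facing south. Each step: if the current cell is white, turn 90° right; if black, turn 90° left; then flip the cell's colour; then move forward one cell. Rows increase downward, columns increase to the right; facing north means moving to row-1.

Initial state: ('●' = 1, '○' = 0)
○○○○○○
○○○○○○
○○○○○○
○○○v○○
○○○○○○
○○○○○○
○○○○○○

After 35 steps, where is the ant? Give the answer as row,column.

0,3

0) ○○○○○○
○○○○○○
○○○○○○
○○○v○○
○○○○○○
○○○○○○
○○○○○○
1) ○○○○○○
○○○○○○
○○○○○○
○○<●○○
○○○○○○
○○○○○○
○○○○○○
2) ○○○○○○
○○○○○○
○○^○○○
○○●●○○
○○○○○○
○○○○○○
○○○○○○
3) ○○○○○○
○○○○○○
○○●>○○
○○●●○○
○○○○○○
○○○○○○
○○○○○○
4) ○○○○○○
○○○○○○
○○●●○○
○○●v○○
○○○○○○
○○○○○○
○○○○○○
5) ○○○○○○
○○○○○○
○○●●○○
○○●○>○
○○○○○○
○○○○○○
○○○○○○
6) ○○○○○○
○○○○○○
○○●●○○
○○●○●○
○○○○v○
○○○○○○
○○○○○○
7) ○○○○○○
○○○○○○
○○●●○○
○○●○●○
○○○<●○
○○○○○○
○○○○○○
8) ○○○○○○
○○○○○○
○○●●○○
○○●^●○
○○○●●○
○○○○○○
○○○○○○
9) ○○○○○○
○○○○○○
○○●●○○
○○●●>○
○○○●●○
○○○○○○
○○○○○○
10) ○○○○○○
○○○○○○
○○●●^○
○○●●○○
○○○●●○
○○○○○○
○○○○○○
11) ○○○○○○
○○○○○○
○○●●●>
○○●●○○
○○○●●○
○○○○○○
○○○○○○
12) ○○○○○○
○○○○○○
○○●●●●
○○●●○v
○○○●●○
○○○○○○
○○○○○○
13) ○○○○○○
○○○○○○
○○●●●●
○○●●<●
○○○●●○
○○○○○○
○○○○○○
14) ○○○○○○
○○○○○○
○○●●^●
○○●●●●
○○○●●○
○○○○○○
○○○○○○
15) ○○○○○○
○○○○○○
○○●<○●
○○●●●●
○○○●●○
○○○○○○
○○○○○○
16) ○○○○○○
○○○○○○
○○●○○●
○○●v●●
○○○●●○
○○○○○○
○○○○○○
17) ○○○○○○
○○○○○○
○○●○○●
○○●○>●
○○○●●○
○○○○○○
○○○○○○
18) ○○○○○○
○○○○○○
○○●○^●
○○●○○●
○○○●●○
○○○○○○
○○○○○○
19) ○○○○○○
○○○○○○
○○●○●>
○○●○○●
○○○●●○
○○○○○○
○○○○○○
20) ○○○○○○
○○○○○^
○○●○●○
○○●○○●
○○○●●○
○○○○○○
○○○○○○
21) ○○○○○○
>○○○○●
○○●○●○
○○●○○●
○○○●●○
○○○○○○
○○○○○○
22) ○○○○○○
●○○○○●
v○●○●○
○○●○○●
○○○●●○
○○○○○○
○○○○○○
23) ○○○○○○
●○○○○●
●○●○●<
○○●○○●
○○○●●○
○○○○○○
○○○○○○
24) ○○○○○○
●○○○○^
●○●○●●
○○●○○●
○○○●●○
○○○○○○
○○○○○○
25) ○○○○○○
●○○○<○
●○●○●●
○○●○○●
○○○●●○
○○○○○○
○○○○○○
26) ○○○○^○
●○○○●○
●○●○●●
○○●○○●
○○○●●○
○○○○○○
○○○○○○
27) ○○○○●>
●○○○●○
●○●○●●
○○●○○●
○○○●●○
○○○○○○
○○○○○○
28) ○○○○●●
●○○○●v
●○●○●●
○○●○○●
○○○●●○
○○○○○○
○○○○○○
29) ○○○○●●
●○○○<●
●○●○●●
○○●○○●
○○○●●○
○○○○○○
○○○○○○
30) ○○○○●●
●○○○○●
●○●○v●
○○●○○●
○○○●●○
○○○○○○
○○○○○○
31) ○○○○●●
●○○○○●
●○●○○>
○○●○○●
○○○●●○
○○○○○○
○○○○○○
32) ○○○○●●
●○○○○^
●○●○○○
○○●○○●
○○○●●○
○○○○○○
○○○○○○
33) ○○○○●●
●○○○<○
●○●○○○
○○●○○●
○○○●●○
○○○○○○
○○○○○○
34) ○○○○^●
●○○○●○
●○●○○○
○○●○○●
○○○●●○
○○○○○○
○○○○○○
35) ○○○<○●
●○○○●○
●○●○○○
○○●○○●
○○○●●○
○○○○○○
○○○○○○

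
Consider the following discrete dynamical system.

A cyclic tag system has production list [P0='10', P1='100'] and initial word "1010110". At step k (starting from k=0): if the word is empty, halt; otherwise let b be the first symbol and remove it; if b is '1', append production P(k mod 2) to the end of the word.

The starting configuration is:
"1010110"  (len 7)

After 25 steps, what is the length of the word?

t=0: "1010110"  (len 7)
t=1: "01011010"  (len 8)
t=2: "1011010"  (len 7)
t=3: "01101010"  (len 8)
t=4: "1101010"  (len 7)
t=5: "10101010"  (len 8)
t=6: "0101010100"  (len 10)
t=7: "101010100"  (len 9)
t=8: "01010100100"  (len 11)
t=9: "1010100100"  (len 10)
t=10: "010100100100"  (len 12)
t=11: "10100100100"  (len 11)
t=12: "0100100100100"  (len 13)
t=13: "100100100100"  (len 12)
t=14: "00100100100100"  (len 14)
t=15: "0100100100100"  (len 13)
t=16: "100100100100"  (len 12)
t=17: "0010010010010"  (len 13)
t=18: "010010010010"  (len 12)
t=19: "10010010010"  (len 11)
t=20: "0010010010100"  (len 13)
t=21: "010010010100"  (len 12)
t=22: "10010010100"  (len 11)
t=23: "001001010010"  (len 12)
t=24: "01001010010"  (len 11)
t=25: "1001010010"  (len 10)

10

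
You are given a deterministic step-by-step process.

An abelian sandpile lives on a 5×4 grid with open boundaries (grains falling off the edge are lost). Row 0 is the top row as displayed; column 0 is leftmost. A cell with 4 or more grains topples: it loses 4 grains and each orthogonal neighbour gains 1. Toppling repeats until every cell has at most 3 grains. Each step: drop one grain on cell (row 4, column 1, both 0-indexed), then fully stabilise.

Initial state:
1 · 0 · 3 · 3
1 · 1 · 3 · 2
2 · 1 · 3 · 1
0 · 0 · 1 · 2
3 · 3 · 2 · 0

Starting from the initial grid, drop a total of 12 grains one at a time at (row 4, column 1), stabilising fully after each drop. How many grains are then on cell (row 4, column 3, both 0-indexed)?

step 0: 1 · 0 · 3 · 3
1 · 1 · 3 · 2
2 · 1 · 3 · 1
0 · 0 · 1 · 2
3 · 3 · 2 · 0
step 1: 1 · 0 · 3 · 3
1 · 1 · 3 · 2
2 · 1 · 3 · 1
1 · 1 · 1 · 2
0 · 1 · 3 · 0
step 2: 1 · 0 · 3 · 3
1 · 1 · 3 · 2
2 · 1 · 3 · 1
1 · 1 · 1 · 2
0 · 2 · 3 · 0
step 3: 1 · 0 · 3 · 3
1 · 1 · 3 · 2
2 · 1 · 3 · 1
1 · 1 · 1 · 2
0 · 3 · 3 · 0
step 4: 1 · 0 · 3 · 3
1 · 1 · 3 · 2
2 · 1 · 3 · 1
1 · 2 · 2 · 2
1 · 1 · 0 · 1
step 5: 1 · 0 · 3 · 3
1 · 1 · 3 · 2
2 · 1 · 3 · 1
1 · 2 · 2 · 2
1 · 2 · 0 · 1
step 6: 1 · 0 · 3 · 3
1 · 1 · 3 · 2
2 · 1 · 3 · 1
1 · 2 · 2 · 2
1 · 3 · 0 · 1
step 7: 1 · 0 · 3 · 3
1 · 1 · 3 · 2
2 · 1 · 3 · 1
1 · 3 · 2 · 2
2 · 0 · 1 · 1
step 8: 1 · 0 · 3 · 3
1 · 1 · 3 · 2
2 · 1 · 3 · 1
1 · 3 · 2 · 2
2 · 1 · 1 · 1
step 9: 1 · 0 · 3 · 3
1 · 1 · 3 · 2
2 · 1 · 3 · 1
1 · 3 · 2 · 2
2 · 2 · 1 · 1
step 10: 1 · 0 · 3 · 3
1 · 1 · 3 · 2
2 · 1 · 3 · 1
1 · 3 · 2 · 2
2 · 3 · 1 · 1
step 11: 1 · 0 · 3 · 3
1 · 1 · 3 · 2
2 · 2 · 3 · 1
2 · 0 · 3 · 2
3 · 1 · 2 · 1
step 12: 1 · 0 · 3 · 3
1 · 1 · 3 · 2
2 · 2 · 3 · 1
2 · 0 · 3 · 2
3 · 2 · 2 · 1

1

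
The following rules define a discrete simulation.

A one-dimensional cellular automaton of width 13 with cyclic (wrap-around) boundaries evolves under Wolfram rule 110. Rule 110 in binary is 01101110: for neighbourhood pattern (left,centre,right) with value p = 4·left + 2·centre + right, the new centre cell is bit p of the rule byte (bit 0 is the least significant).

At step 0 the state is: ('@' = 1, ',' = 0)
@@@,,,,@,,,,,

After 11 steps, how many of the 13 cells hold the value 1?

0) @@@,,,,@,,,,,
1) @,@,,,@@,,,,@
2) @@@,,@@@,,,@@
3) ,,@,@@,@,,@@,
4) ,@@@@@@@,@@@,
5) @@,,,,,@@@,@,
6) @@,,,,@@,@@@@
7) ,@,,,@@@@@,,,
8) @@,,@@,,,@,,,
9) @@,@@@,,@@,,@
10) ,@@@,@,@@@,@@
11) @@,@@@@@,@@@@

11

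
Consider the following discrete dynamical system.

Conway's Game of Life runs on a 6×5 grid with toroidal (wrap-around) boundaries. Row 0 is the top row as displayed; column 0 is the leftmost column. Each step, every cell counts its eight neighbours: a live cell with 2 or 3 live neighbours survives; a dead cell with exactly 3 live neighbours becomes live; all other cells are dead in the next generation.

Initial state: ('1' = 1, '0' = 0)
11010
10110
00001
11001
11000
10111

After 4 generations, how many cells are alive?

3

gen 0: 11010
10110
00001
11001
11000
10111
gen 1: 00000
10110
00100
01001
00000
00010
gen 2: 00111
01110
10101
00000
00000
00000
gen 3: 01001
00000
10101
00000
00000
00010
gen 4: 00000
01011
00000
00000
00000
00000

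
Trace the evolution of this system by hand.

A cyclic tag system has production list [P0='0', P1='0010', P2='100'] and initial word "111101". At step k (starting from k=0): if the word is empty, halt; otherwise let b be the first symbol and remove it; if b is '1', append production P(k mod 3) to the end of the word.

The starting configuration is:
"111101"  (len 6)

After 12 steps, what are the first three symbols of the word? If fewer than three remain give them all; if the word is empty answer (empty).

[0] "111101"  (len 6)
[1] "111010"  (len 6)
[2] "110100010"  (len 9)
[3] "10100010100"  (len 11)
[4] "01000101000"  (len 11)
[5] "1000101000"  (len 10)
[6] "000101000100"  (len 12)
[7] "00101000100"  (len 11)
[8] "0101000100"  (len 10)
[9] "101000100"  (len 9)
[10] "010001000"  (len 9)
[11] "10001000"  (len 8)
[12] "0001000100"  (len 10)

000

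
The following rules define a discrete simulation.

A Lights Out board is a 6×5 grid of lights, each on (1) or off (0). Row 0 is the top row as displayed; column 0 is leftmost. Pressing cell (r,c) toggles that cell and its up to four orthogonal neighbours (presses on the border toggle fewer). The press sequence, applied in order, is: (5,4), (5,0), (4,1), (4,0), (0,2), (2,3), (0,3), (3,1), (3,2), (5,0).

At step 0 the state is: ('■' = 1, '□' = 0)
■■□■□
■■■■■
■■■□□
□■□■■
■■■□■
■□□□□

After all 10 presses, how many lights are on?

gen 0: ■■□■□
■■■■■
■■■□□
□■□■■
■■■□■
■□□□□
gen 1: ■■□■□
■■■■■
■■■□□
□■□■■
■■■□□
■□□■■
gen 2: ■■□■□
■■■■■
■■■□□
□■□■■
□■■□□
□■□■■
gen 3: ■■□■□
■■■■■
■■■□□
□□□■■
■□□□□
□□□■■
gen 4: ■■□■□
■■■■■
■■■□□
■□□■■
□■□□□
■□□■■
gen 5: ■□■□□
■■□■■
■■■□□
■□□■■
□■□□□
■□□■■
gen 6: ■□■□□
■■□□■
■■□■■
■□□□■
□■□□□
■□□■■
gen 7: ■□□■■
■■□■■
■■□■■
■□□□■
□■□□□
■□□■■
gen 8: ■□□■■
■■□■■
■□□■■
□■■□■
□□□□□
■□□■■
gen 9: ■□□■■
■■□■■
■□■■■
□□□■■
□□■□□
■□□■■
gen 10: ■□□■■
■■□■■
■□■■■
□□□■■
■□■□□
□■□■■

18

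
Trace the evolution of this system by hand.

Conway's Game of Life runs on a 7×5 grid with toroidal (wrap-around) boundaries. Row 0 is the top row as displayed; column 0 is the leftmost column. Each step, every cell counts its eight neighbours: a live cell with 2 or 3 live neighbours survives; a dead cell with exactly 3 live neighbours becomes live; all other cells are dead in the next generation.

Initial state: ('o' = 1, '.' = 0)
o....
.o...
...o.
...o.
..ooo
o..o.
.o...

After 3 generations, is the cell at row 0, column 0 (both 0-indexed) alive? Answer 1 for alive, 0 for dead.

gen 0: o....
.o...
...o.
...o.
..ooo
o..o.
.o...
gen 1: oo...
.....
..o..
.....
..o..
oo.o.
oo..o
gen 2: .o..o
.o...
.....
.....
.oo..
...o.
.....
gen 3: o....
o....
.....
.....
..o..
..o..
.....

1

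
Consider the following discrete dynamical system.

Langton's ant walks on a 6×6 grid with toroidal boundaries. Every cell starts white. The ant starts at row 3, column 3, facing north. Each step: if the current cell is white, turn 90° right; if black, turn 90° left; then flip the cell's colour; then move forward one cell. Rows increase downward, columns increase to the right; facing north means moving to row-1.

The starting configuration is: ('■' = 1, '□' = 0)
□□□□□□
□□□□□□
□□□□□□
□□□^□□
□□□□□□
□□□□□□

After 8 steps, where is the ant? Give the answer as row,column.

3,3

0) □□□□□□
□□□□□□
□□□□□□
□□□^□□
□□□□□□
□□□□□□
1) □□□□□□
□□□□□□
□□□□□□
□□□■>□
□□□□□□
□□□□□□
2) □□□□□□
□□□□□□
□□□□□□
□□□■■□
□□□□v□
□□□□□□
3) □□□□□□
□□□□□□
□□□□□□
□□□■■□
□□□<■□
□□□□□□
4) □□□□□□
□□□□□□
□□□□□□
□□□^■□
□□□■■□
□□□□□□
5) □□□□□□
□□□□□□
□□□□□□
□□<□■□
□□□■■□
□□□□□□
6) □□□□□□
□□□□□□
□□^□□□
□□■□■□
□□□■■□
□□□□□□
7) □□□□□□
□□□□□□
□□■>□□
□□■□■□
□□□■■□
□□□□□□
8) □□□□□□
□□□□□□
□□■■□□
□□■v■□
□□□■■□
□□□□□□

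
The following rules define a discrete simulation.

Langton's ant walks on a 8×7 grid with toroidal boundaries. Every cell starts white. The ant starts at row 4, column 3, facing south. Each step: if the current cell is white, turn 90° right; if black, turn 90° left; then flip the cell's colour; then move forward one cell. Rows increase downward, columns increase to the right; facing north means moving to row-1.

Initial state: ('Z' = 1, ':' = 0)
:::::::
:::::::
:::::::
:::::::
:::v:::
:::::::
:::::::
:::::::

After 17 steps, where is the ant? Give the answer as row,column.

4,4

t=0: :::::::
:::::::
:::::::
:::::::
:::v:::
:::::::
:::::::
:::::::
t=1: :::::::
:::::::
:::::::
:::::::
::<Z:::
:::::::
:::::::
:::::::
t=2: :::::::
:::::::
:::::::
::^::::
::ZZ:::
:::::::
:::::::
:::::::
t=3: :::::::
:::::::
:::::::
::Z>:::
::ZZ:::
:::::::
:::::::
:::::::
t=4: :::::::
:::::::
:::::::
::ZZ:::
::Zv:::
:::::::
:::::::
:::::::
t=5: :::::::
:::::::
:::::::
::ZZ:::
::Z:>::
:::::::
:::::::
:::::::
t=6: :::::::
:::::::
:::::::
::ZZ:::
::Z:Z::
::::v::
:::::::
:::::::
t=7: :::::::
:::::::
:::::::
::ZZ:::
::Z:Z::
:::<Z::
:::::::
:::::::
t=8: :::::::
:::::::
:::::::
::ZZ:::
::Z^Z::
:::ZZ::
:::::::
:::::::
t=9: :::::::
:::::::
:::::::
::ZZ:::
::ZZ>::
:::ZZ::
:::::::
:::::::
t=10: :::::::
:::::::
:::::::
::ZZ^::
::ZZ:::
:::ZZ::
:::::::
:::::::
t=11: :::::::
:::::::
:::::::
::ZZZ>:
::ZZ:::
:::ZZ::
:::::::
:::::::
t=12: :::::::
:::::::
:::::::
::ZZZZ:
::ZZ:v:
:::ZZ::
:::::::
:::::::
t=13: :::::::
:::::::
:::::::
::ZZZZ:
::ZZ<Z:
:::ZZ::
:::::::
:::::::
t=14: :::::::
:::::::
:::::::
::ZZ^Z:
::ZZZZ:
:::ZZ::
:::::::
:::::::
t=15: :::::::
:::::::
:::::::
::Z<:Z:
::ZZZZ:
:::ZZ::
:::::::
:::::::
t=16: :::::::
:::::::
:::::::
::Z::Z:
::ZvZZ:
:::ZZ::
:::::::
:::::::
t=17: :::::::
:::::::
:::::::
::Z::Z:
::Z:>Z:
:::ZZ::
:::::::
:::::::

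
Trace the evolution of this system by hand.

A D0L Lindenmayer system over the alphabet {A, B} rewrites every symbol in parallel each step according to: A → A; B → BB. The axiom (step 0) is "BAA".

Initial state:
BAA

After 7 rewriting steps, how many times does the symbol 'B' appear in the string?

128

0) BAA
1) BBAA
2) BBBBAA
3) BBBBBBBBAA
4) BBBBBBBBBBBBBBBBAA
5) BBBBBBBBBBBBBBBBBBBBBBBBBBBBBBBBAA
6) BBBBBBBBBBBBBBBBBBBBBBBBBBBBBBBBBBBBBBBBBBBBBBBBBBBBBBBBBBBBBBBBAA
7) BBBBBBBBBBBBBBBBBBBBBBBBBBBBBBBBBBBBBBBBBBBBBBBBBBBBBBBBBB…BBBBBBBBBBBBBBBBBBBBBBBBBBBBBBBBBBBBBBBBBBBBBBBBBBBBBBBBAA  (len 130)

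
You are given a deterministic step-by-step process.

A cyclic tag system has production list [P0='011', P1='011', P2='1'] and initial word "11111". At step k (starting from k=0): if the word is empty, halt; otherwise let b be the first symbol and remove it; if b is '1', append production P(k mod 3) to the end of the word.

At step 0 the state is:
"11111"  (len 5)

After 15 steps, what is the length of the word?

gen 0: "11111"  (len 5)
gen 1: "1111011"  (len 7)
gen 2: "111011011"  (len 9)
gen 3: "110110111"  (len 9)
gen 4: "10110111011"  (len 11)
gen 5: "0110111011011"  (len 13)
gen 6: "110111011011"  (len 12)
gen 7: "10111011011011"  (len 14)
gen 8: "0111011011011011"  (len 16)
gen 9: "111011011011011"  (len 15)
gen 10: "11011011011011011"  (len 17)
gen 11: "1011011011011011011"  (len 19)
gen 12: "0110110110110110111"  (len 19)
gen 13: "110110110110110111"  (len 18)
gen 14: "10110110110110111011"  (len 20)
gen 15: "01101101101101110111"  (len 20)

20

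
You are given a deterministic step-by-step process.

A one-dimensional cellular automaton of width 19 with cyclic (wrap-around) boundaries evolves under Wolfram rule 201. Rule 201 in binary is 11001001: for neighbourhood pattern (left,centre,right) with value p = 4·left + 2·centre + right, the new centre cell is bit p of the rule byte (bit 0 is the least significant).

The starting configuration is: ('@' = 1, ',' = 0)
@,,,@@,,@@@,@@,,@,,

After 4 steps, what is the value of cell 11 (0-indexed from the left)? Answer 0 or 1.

gen 0: @,,,@@,,@@@,@@,,@,,
gen 1: ,,@,@@,,@@@,@@,,,,,
gen 2: @,,,@@,,@@@,@@,@@@@
gen 3: @,@,@@,,@@@,@@,@@@@
gen 4: @,,,@@,,@@@,@@,@@@@

0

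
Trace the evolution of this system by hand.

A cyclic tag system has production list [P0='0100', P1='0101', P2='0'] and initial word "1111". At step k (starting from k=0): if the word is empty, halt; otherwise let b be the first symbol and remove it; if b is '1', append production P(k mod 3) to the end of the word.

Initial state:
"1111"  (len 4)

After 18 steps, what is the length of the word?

step 0: "1111"  (len 4)
step 1: "1110100"  (len 7)
step 2: "1101000101"  (len 10)
step 3: "1010001010"  (len 10)
step 4: "0100010100100"  (len 13)
step 5: "100010100100"  (len 12)
step 6: "000101001000"  (len 12)
step 7: "00101001000"  (len 11)
step 8: "0101001000"  (len 10)
step 9: "101001000"  (len 9)
step 10: "010010000100"  (len 12)
step 11: "10010000100"  (len 11)
step 12: "00100001000"  (len 11)
step 13: "0100001000"  (len 10)
step 14: "100001000"  (len 9)
step 15: "000010000"  (len 9)
step 16: "00010000"  (len 8)
step 17: "0010000"  (len 7)
step 18: "010000"  (len 6)

6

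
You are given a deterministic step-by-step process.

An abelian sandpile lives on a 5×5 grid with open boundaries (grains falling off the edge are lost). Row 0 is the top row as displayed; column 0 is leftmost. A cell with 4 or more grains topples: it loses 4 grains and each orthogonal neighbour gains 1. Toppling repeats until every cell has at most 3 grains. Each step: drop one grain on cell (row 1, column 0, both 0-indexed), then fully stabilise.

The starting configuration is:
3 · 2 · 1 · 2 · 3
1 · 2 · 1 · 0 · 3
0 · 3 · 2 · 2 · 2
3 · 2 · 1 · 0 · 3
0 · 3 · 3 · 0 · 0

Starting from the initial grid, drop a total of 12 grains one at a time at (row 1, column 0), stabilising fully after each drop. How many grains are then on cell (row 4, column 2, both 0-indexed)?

0

[0] 3 · 2 · 1 · 2 · 3
1 · 2 · 1 · 0 · 3
0 · 3 · 2 · 2 · 2
3 · 2 · 1 · 0 · 3
0 · 3 · 3 · 0 · 0
[1] 3 · 2 · 1 · 2 · 3
2 · 2 · 1 · 0 · 3
0 · 3 · 2 · 2 · 2
3 · 2 · 1 · 0 · 3
0 · 3 · 3 · 0 · 0
[2] 3 · 2 · 1 · 2 · 3
3 · 2 · 1 · 0 · 3
0 · 3 · 2 · 2 · 2
3 · 2 · 1 · 0 · 3
0 · 3 · 3 · 0 · 0
[3] 0 · 3 · 1 · 2 · 3
1 · 3 · 1 · 0 · 3
1 · 3 · 2 · 2 · 2
3 · 2 · 1 · 0 · 3
0 · 3 · 3 · 0 · 0
[4] 0 · 3 · 1 · 2 · 3
2 · 3 · 1 · 0 · 3
1 · 3 · 2 · 2 · 2
3 · 2 · 1 · 0 · 3
0 · 3 · 3 · 0 · 0
[5] 0 · 3 · 1 · 2 · 3
3 · 3 · 1 · 0 · 3
1 · 3 · 2 · 2 · 2
3 · 2 · 1 · 0 · 3
0 · 3 · 3 · 0 · 0
[6] 2 · 0 · 2 · 2 · 3
1 · 2 · 2 · 0 · 3
3 · 0 · 3 · 2 · 2
3 · 3 · 1 · 0 · 3
0 · 3 · 3 · 0 · 0
[7] 2 · 0 · 2 · 2 · 3
2 · 2 · 2 · 0 · 3
3 · 0 · 3 · 2 · 2
3 · 3 · 1 · 0 · 3
0 · 3 · 3 · 0 · 0
[8] 2 · 0 · 2 · 2 · 3
3 · 2 · 2 · 0 · 3
3 · 0 · 3 · 2 · 2
3 · 3 · 1 · 0 · 3
0 · 3 · 3 · 0 · 0
[9] 3 · 0 · 2 · 2 · 3
1 · 3 · 2 · 0 · 3
1 · 2 · 3 · 2 · 2
1 · 1 · 3 · 0 · 3
2 · 1 · 0 · 1 · 0
[10] 3 · 0 · 2 · 2 · 3
2 · 3 · 2 · 0 · 3
1 · 2 · 3 · 2 · 2
1 · 1 · 3 · 0 · 3
2 · 1 · 0 · 1 · 0
[11] 3 · 0 · 2 · 2 · 3
3 · 3 · 2 · 0 · 3
1 · 2 · 3 · 2 · 2
1 · 1 · 3 · 0 · 3
2 · 1 · 0 · 1 · 0
[12] 0 · 2 · 2 · 2 · 3
2 · 0 · 3 · 0 · 3
2 · 3 · 3 · 2 · 2
1 · 1 · 3 · 0 · 3
2 · 1 · 0 · 1 · 0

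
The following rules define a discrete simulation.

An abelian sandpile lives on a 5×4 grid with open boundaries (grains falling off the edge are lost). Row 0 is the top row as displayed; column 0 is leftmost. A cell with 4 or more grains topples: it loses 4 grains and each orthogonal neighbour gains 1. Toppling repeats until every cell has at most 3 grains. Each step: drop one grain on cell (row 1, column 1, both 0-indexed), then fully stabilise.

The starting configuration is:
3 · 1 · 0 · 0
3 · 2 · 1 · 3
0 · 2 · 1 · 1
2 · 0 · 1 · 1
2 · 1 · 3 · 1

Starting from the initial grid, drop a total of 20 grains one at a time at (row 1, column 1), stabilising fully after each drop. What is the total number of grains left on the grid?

[0] 3 · 1 · 0 · 0
3 · 2 · 1 · 3
0 · 2 · 1 · 1
2 · 0 · 1 · 1
2 · 1 · 3 · 1
[1] 3 · 1 · 0 · 0
3 · 3 · 1 · 3
0 · 2 · 1 · 1
2 · 0 · 1 · 1
2 · 1 · 3 · 1
[2] 0 · 3 · 0 · 0
1 · 1 · 2 · 3
1 · 3 · 1 · 1
2 · 0 · 1 · 1
2 · 1 · 3 · 1
[3] 0 · 3 · 0 · 0
1 · 2 · 2 · 3
1 · 3 · 1 · 1
2 · 0 · 1 · 1
2 · 1 · 3 · 1
[4] 0 · 3 · 0 · 0
1 · 3 · 2 · 3
1 · 3 · 1 · 1
2 · 0 · 1 · 1
2 · 1 · 3 · 1
[5] 1 · 0 · 1 · 0
2 · 2 · 3 · 3
2 · 0 · 2 · 1
2 · 1 · 1 · 1
2 · 1 · 3 · 1
[6] 1 · 0 · 1 · 0
2 · 3 · 3 · 3
2 · 0 · 2 · 1
2 · 1 · 1 · 1
2 · 1 · 3 · 1
[7] 1 · 1 · 2 · 1
3 · 1 · 1 · 0
2 · 1 · 3 · 2
2 · 1 · 1 · 1
2 · 1 · 3 · 1
[8] 1 · 1 · 2 · 1
3 · 2 · 1 · 0
2 · 1 · 3 · 2
2 · 1 · 1 · 1
2 · 1 · 3 · 1
[9] 1 · 1 · 2 · 1
3 · 3 · 1 · 0
2 · 1 · 3 · 2
2 · 1 · 1 · 1
2 · 1 · 3 · 1
[10] 2 · 2 · 2 · 1
0 · 1 · 2 · 0
3 · 2 · 3 · 2
2 · 1 · 1 · 1
2 · 1 · 3 · 1
[11] 2 · 2 · 2 · 1
0 · 2 · 2 · 0
3 · 2 · 3 · 2
2 · 1 · 1 · 1
2 · 1 · 3 · 1
[12] 2 · 2 · 2 · 1
0 · 3 · 2 · 0
3 · 2 · 3 · 2
2 · 1 · 1 · 1
2 · 1 · 3 · 1
[13] 2 · 3 · 2 · 1
1 · 0 · 3 · 0
3 · 3 · 3 · 2
2 · 1 · 1 · 1
2 · 1 · 3 · 1
[14] 2 · 3 · 2 · 1
1 · 1 · 3 · 0
3 · 3 · 3 · 2
2 · 1 · 1 · 1
2 · 1 · 3 · 1
[15] 2 · 3 · 2 · 1
1 · 2 · 3 · 0
3 · 3 · 3 · 2
2 · 1 · 1 · 1
2 · 1 · 3 · 1
[16] 2 · 3 · 2 · 1
1 · 3 · 3 · 0
3 · 3 · 3 · 2
2 · 1 · 1 · 1
2 · 1 · 3 · 1
[17] 3 · 1 · 0 · 2
3 · 3 · 2 · 1
0 · 2 · 1 · 3
3 · 2 · 2 · 1
2 · 1 · 3 · 1
[18] 0 · 3 · 0 · 2
1 · 1 · 3 · 1
1 · 3 · 1 · 3
3 · 2 · 2 · 1
2 · 1 · 3 · 1
[19] 0 · 3 · 0 · 2
1 · 2 · 3 · 1
1 · 3 · 1 · 3
3 · 2 · 2 · 1
2 · 1 · 3 · 1
[20] 0 · 3 · 0 · 2
1 · 3 · 3 · 1
1 · 3 · 1 · 3
3 · 2 · 2 · 1
2 · 1 · 3 · 1

36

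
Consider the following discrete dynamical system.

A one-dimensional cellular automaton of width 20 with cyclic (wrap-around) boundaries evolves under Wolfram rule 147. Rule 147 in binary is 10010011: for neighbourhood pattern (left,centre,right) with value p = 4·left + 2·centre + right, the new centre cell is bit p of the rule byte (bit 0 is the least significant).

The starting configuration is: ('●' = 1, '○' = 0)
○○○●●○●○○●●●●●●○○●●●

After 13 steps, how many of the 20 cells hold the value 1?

step 0: ○○○●●○●○○●●●●●●○○●●●
step 1: ●●●○○○○●●○●●●●○●●○●○
step 2: ○●○●●●●○○○○●●○○○○○○○
step 3: ●○○○●●○●●●●○○●●●●●●●
step 4: ○●●●○○○○●●○●●○●●●●●●
step 5: ○○●○●●●●○○○○○○○●●●●○
step 6: ●●○○○●●○●●●●●●●○●●○●
step 7: ●○●●●○○○○●●●●●○○○○○○
step 8: ○○○●○●●●●○●●●○●●●●●●
step 9: ●●●○○○●●○○○●○○○●●●●○
step 10: ○●○●●●○○●●●○●●●○●●○○
step 11: ●○○○●○●●○●○○○●○○○○●●
step 12: ○●●●○○○○○○●●●○●●●●○●
step 13: ○○●○●●●●●●○●○○○●●○○○

10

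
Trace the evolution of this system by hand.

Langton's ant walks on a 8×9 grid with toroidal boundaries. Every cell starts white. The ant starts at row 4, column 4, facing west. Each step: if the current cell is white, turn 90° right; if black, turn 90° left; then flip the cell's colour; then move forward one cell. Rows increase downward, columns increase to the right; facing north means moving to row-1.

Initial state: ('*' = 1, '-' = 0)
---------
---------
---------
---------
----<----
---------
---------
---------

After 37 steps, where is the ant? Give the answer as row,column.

5,8

k=0  ---------
---------
---------
---------
----<----
---------
---------
---------
k=1  ---------
---------
---------
----^----
----*----
---------
---------
---------
k=2  ---------
---------
---------
----*>---
----*----
---------
---------
---------
k=3  ---------
---------
---------
----**---
----*v---
---------
---------
---------
k=4  ---------
---------
---------
----**---
----<*---
---------
---------
---------
k=5  ---------
---------
---------
----**---
-----*---
----v----
---------
---------
k=6  ---------
---------
---------
----**---
-----*---
---<*----
---------
---------
k=7  ---------
---------
---------
----**---
---^-*---
---**----
---------
---------
k=8  ---------
---------
---------
----**---
---*>*---
---**----
---------
---------
k=9  ---------
---------
---------
----**---
---***---
---*v----
---------
---------
k=10  ---------
---------
---------
----**---
---***---
---*->---
---------
---------
k=11  ---------
---------
---------
----**---
---***---
---*-*---
-----v---
---------
k=12  ---------
---------
---------
----**---
---***---
---*-*---
----<*---
---------
k=13  ---------
---------
---------
----**---
---***---
---*^*---
----**---
---------
k=14  ---------
---------
---------
----**---
---***---
---**>---
----**---
---------
k=15  ---------
---------
---------
----**---
---**^---
---**----
----**---
---------
k=16  ---------
---------
---------
----**---
---*<----
---**----
----**---
---------
k=17  ---------
---------
---------
----**---
---*-----
---*v----
----**---
---------
k=18  ---------
---------
---------
----**---
---*-----
---*->---
----**---
---------
k=19  ---------
---------
---------
----**---
---*-----
---*-*---
----*v---
---------
k=20  ---------
---------
---------
----**---
---*-----
---*-*---
----*->--
---------
k=21  ---------
---------
---------
----**---
---*-----
---*-*---
----*-*--
------v--
k=22  ---------
---------
---------
----**---
---*-----
---*-*---
----*-*--
-----<*--
k=23  ---------
---------
---------
----**---
---*-----
---*-*---
----*^*--
-----**--
k=24  ---------
---------
---------
----**---
---*-----
---*-*---
----**>--
-----**--
k=25  ---------
---------
---------
----**---
---*-----
---*-*^--
----**---
-----**--
k=26  ---------
---------
---------
----**---
---*-----
---*-**>-
----**---
-----**--
k=27  ---------
---------
---------
----**---
---*-----
---*-***-
----**-v-
-----**--
k=28  ---------
---------
---------
----**---
---*-----
---*-***-
----**<*-
-----**--
k=29  ---------
---------
---------
----**---
---*-----
---*-*^*-
----****-
-----**--
k=30  ---------
---------
---------
----**---
---*-----
---*-<-*-
----****-
-----**--
k=31  ---------
---------
---------
----**---
---*-----
---*---*-
----*v**-
-----**--
k=32  ---------
---------
---------
----**---
---*-----
---*---*-
----*->*-
-----**--
k=33  ---------
---------
---------
----**---
---*-----
---*--^*-
----*--*-
-----**--
k=34  ---------
---------
---------
----**---
---*-----
---*--*>-
----*--*-
-----**--
k=35  ---------
---------
---------
----**---
---*---^-
---*--*--
----*--*-
-----**--
k=36  ---------
---------
---------
----**---
---*---*>
---*--*--
----*--*-
-----**--
k=37  ---------
---------
---------
----**---
---*---**
---*--*-v
----*--*-
-----**--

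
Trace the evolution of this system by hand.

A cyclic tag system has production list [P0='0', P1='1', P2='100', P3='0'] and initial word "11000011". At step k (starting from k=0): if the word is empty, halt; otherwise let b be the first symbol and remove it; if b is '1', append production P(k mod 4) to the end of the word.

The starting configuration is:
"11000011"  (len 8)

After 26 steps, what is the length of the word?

gen 0: "11000011"  (len 8)
gen 1: "10000110"  (len 8)
gen 2: "00001101"  (len 8)
gen 3: "0001101"  (len 7)
gen 4: "001101"  (len 6)
gen 5: "01101"  (len 5)
gen 6: "1101"  (len 4)
gen 7: "101100"  (len 6)
gen 8: "011000"  (len 6)
gen 9: "11000"  (len 5)
gen 10: "10001"  (len 5)
gen 11: "0001100"  (len 7)
gen 12: "001100"  (len 6)
gen 13: "01100"  (len 5)
gen 14: "1100"  (len 4)
gen 15: "100100"  (len 6)
gen 16: "001000"  (len 6)
gen 17: "01000"  (len 5)
gen 18: "1000"  (len 4)
gen 19: "000100"  (len 6)
gen 20: "00100"  (len 5)
gen 21: "0100"  (len 4)
gen 22: "100"  (len 3)
gen 23: "00100"  (len 5)
gen 24: "0100"  (len 4)
gen 25: "100"  (len 3)
gen 26: "001"  (len 3)

3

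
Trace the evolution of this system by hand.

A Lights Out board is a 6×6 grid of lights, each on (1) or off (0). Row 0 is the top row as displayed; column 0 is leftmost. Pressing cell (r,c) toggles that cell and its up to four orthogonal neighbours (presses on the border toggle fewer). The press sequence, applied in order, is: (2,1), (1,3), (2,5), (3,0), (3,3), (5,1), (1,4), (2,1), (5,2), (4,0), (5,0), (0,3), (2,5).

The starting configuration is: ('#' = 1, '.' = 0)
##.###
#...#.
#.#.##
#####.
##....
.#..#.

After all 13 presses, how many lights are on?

step 0: ##.###
#...#.
#.#.##
#####.
##....
.#..#.
step 1: ##.###
##..#.
.#..##
#.###.
##....
.#..#.
step 2: ##..##
####..
.#.###
#.###.
##....
.#..#.
step 3: ##..##
####.#
.#.#..
#.####
##....
.#..#.
step 4: ##..##
####.#
##.#..
.#####
.#....
.#..#.
step 5: ##..##
####.#
##....
.#...#
.#.#..
.#..#.
step 6: ##..##
####.#
##....
.#...#
...#..
#.#.#.
step 7: ##...#
###.#.
##..#.
.#...#
...#..
#.#.#.
step 8: ##...#
#.#.#.
..#.#.
.....#
...#..
#.#.#.
step 9: ##...#
#.#.#.
..#.#.
.....#
..##..
##.##.
step 10: ##...#
#.#.#.
..#.#.
#....#
####..
.#.##.
step 11: ##...#
#.#.#.
..#.#.
#....#
.###..
#..##.
step 12: ######
#.###.
..#.#.
#....#
.###..
#..##.
step 13: ######
#.####
..#..#
#.....
.###..
#..##.

20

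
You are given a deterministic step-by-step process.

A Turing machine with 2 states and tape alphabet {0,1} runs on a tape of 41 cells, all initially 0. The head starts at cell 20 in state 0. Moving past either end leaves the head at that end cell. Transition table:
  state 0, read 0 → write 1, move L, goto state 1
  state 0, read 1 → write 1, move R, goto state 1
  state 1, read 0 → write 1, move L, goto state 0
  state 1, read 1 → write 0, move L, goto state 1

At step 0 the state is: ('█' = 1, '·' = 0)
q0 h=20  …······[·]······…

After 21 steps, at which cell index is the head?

0) q0 h=20  …······[·]······…
1) q1 h=19  …······[·]█·····…
2) q0 h=18  …······[·]██····…
3) q1 h=17  …······[·]███···…
4) q0 h=16  …······[·]████··…
5) q1 h=15  …······[·]█████·…
6) q0 h=14  …······[·]██████…
7) q1 h=13  …······[·]██████…
8) q0 h=12  …······[·]██████…
9) q1 h=11  …······[·]██████…
10) q0 h=10  …······[·]██████…
11) q1 h= 9  …······[·]██████…
12) q0 h= 8  …······[·]██████…
13) q1 h= 7  …······[·]██████…
14) q0 h= 6  |······[·]██████…
15) q1 h= 5  |·····[·]██████…
16) q0 h= 4  |····[·]██████…
17) q1 h= 3  |···[·]██████…
18) q0 h= 2  |··[·]██████…
19) q1 h= 1  |·[·]██████…
20) q0 h= 0  |[·]██████…
21) q1 h= 0  |[█]██████…

0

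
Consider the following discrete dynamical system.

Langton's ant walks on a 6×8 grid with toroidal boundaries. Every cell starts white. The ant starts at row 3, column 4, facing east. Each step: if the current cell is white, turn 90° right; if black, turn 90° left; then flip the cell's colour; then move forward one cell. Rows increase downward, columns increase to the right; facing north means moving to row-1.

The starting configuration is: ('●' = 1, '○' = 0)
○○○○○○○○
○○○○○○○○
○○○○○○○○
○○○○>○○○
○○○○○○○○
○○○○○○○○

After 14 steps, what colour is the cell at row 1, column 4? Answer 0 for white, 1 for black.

k=0  ○○○○○○○○
○○○○○○○○
○○○○○○○○
○○○○>○○○
○○○○○○○○
○○○○○○○○
k=1  ○○○○○○○○
○○○○○○○○
○○○○○○○○
○○○○●○○○
○○○○v○○○
○○○○○○○○
k=2  ○○○○○○○○
○○○○○○○○
○○○○○○○○
○○○○●○○○
○○○<●○○○
○○○○○○○○
k=3  ○○○○○○○○
○○○○○○○○
○○○○○○○○
○○○^●○○○
○○○●●○○○
○○○○○○○○
k=4  ○○○○○○○○
○○○○○○○○
○○○○○○○○
○○○●>○○○
○○○●●○○○
○○○○○○○○
k=5  ○○○○○○○○
○○○○○○○○
○○○○^○○○
○○○●○○○○
○○○●●○○○
○○○○○○○○
k=6  ○○○○○○○○
○○○○○○○○
○○○○●>○○
○○○●○○○○
○○○●●○○○
○○○○○○○○
k=7  ○○○○○○○○
○○○○○○○○
○○○○●●○○
○○○●○v○○
○○○●●○○○
○○○○○○○○
k=8  ○○○○○○○○
○○○○○○○○
○○○○●●○○
○○○●<●○○
○○○●●○○○
○○○○○○○○
k=9  ○○○○○○○○
○○○○○○○○
○○○○^●○○
○○○●●●○○
○○○●●○○○
○○○○○○○○
k=10  ○○○○○○○○
○○○○○○○○
○○○<○●○○
○○○●●●○○
○○○●●○○○
○○○○○○○○
k=11  ○○○○○○○○
○○○^○○○○
○○○●○●○○
○○○●●●○○
○○○●●○○○
○○○○○○○○
k=12  ○○○○○○○○
○○○●>○○○
○○○●○●○○
○○○●●●○○
○○○●●○○○
○○○○○○○○
k=13  ○○○○○○○○
○○○●●○○○
○○○●v●○○
○○○●●●○○
○○○●●○○○
○○○○○○○○
k=14  ○○○○○○○○
○○○●●○○○
○○○<●●○○
○○○●●●○○
○○○●●○○○
○○○○○○○○

1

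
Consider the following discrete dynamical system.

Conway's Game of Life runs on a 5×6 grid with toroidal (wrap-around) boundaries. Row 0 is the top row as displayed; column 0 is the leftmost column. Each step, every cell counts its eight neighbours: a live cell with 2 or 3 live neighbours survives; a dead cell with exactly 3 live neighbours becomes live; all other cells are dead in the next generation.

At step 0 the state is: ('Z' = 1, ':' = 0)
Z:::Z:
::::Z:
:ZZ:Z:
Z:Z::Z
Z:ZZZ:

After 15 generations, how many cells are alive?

6

k=0  Z:::Z:
::::Z:
:ZZ:Z:
Z:Z::Z
Z:ZZZ:
k=1  :Z::Z:
:Z::Z:
ZZZ:Z:
Z:::::
Z:Z:Z:
k=2  ZZZ:Z:
::::Z:
Z:ZZ::
Z:Z:::
Z::Z::
k=3  ZZZ:Z:
Z:::Z:
::ZZ:Z
Z:Z::Z
Z::Z::
k=4  Z:Z:Z:
Z:::Z:
::ZZ::
Z:Z::Z
:::ZZ:
k=5  :Z::Z:
::Z:Z:
Z:ZZZ:
:ZZ::Z
Z:Z:Z:
k=6  :ZZ:Z:
::Z:Z:
Z:::Z:
::::::
Z:Z:Z:
k=7  ::Z:Z:
::Z:Z:
:::Z:Z
:Z:Z::
::Z::Z
k=8  :ZZ:ZZ
::Z:ZZ
:::Z::
Z::Z::
:ZZ:Z:
k=9  ::::::
ZZZ::Z
::ZZ:Z
:Z:ZZ:
::::Z:
k=10  ZZ:::Z
ZZZZZZ
:::::Z
:::::Z
:::ZZ:
k=11  ::::::
::ZZ::
:ZZZ::
:::::Z
::::Z:
k=12  :::Z::
:Z:Z::
:Z:ZZ:
::ZZZ:
::::::
k=13  ::Z:::
:::Z::
:Z::::
::Z:Z:
::Z:Z:
k=14  ::Z:::
::Z:::
::ZZ::
:ZZ:::
:ZZ:::
k=15  ::ZZ::
:ZZ:::
:::Z::
::::::
:::Z::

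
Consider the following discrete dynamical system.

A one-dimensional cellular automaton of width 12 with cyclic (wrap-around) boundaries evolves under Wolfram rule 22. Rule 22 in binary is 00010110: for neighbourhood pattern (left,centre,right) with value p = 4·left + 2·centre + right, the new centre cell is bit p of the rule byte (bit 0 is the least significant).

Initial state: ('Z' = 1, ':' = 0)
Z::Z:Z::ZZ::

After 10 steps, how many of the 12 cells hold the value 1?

t=0: Z::Z:Z::ZZ::
t=1: ZZZZ:ZZZ::ZZ
t=2: ::::::::ZZ::
t=3: :::::::Z::Z:
t=4: ::::::ZZZZZZ
t=5: Z::::Z::::::
t=6: ZZ::ZZZ::::Z
t=7: ::ZZ:::Z::Z:
t=8: :Z::Z:ZZZZZZ
t=9: :ZZZZ:::::::
t=10: Z::::Z::::::

2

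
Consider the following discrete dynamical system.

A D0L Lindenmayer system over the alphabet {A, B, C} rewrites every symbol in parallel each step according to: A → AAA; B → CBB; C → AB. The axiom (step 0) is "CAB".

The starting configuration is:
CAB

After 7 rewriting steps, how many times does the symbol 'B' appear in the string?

gen 0: CAB
gen 1: ABAAACBB
gen 2: AAACBBAAAAAAAAAABCBBCBB
gen 3: AAAAAAAAAABCBBCBBAAAAAAAAAAAAAAAAAAAAAAAAAAAAAACBBABCBBCBBABCBBCBB
gen 4: AAAAAAAAAAAAAAAAAAAAAAAAAAAAAACBBABCBBCBBABCBBCBBAAAAAAAAA…AAAAAAABCBBCBBAAACBBABCBBCBBABCBBCBBAAACBBABCBBCBBABCBBCBB  (len 191)
gen 5: AAAAAAAAAAAAAAAAAAAAAAAAAAAAAAAAAAAAAAAAAAAAAAAAAAAAAAAAAA…AAAAAAABCBBCBBAAACBBABCBBCBBABCBBCBBAAACBBABCBBCBBABCBBCBB  (len 556)
gen 6: AAAAAAAAAAAAAAAAAAAAAAAAAAAAAAAAAAAAAAAAAAAAAAAAAAAAAAAAAA…AAAAAAABCBBCBBAAACBBABCBBCBBABCBBCBBAAACBBABCBBCBBABCBBCBB  (len 1627)
gen 7: AAAAAAAAAAAAAAAAAAAAAAAAAAAAAAAAAAAAAAAAAAAAAAAAAAAAAAAAAA…AAAAAAABCBBCBBAAACBBABCBBCBBABCBBCBBAAACBBABCBBCBBABCBBCBB  (len 4782)

577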